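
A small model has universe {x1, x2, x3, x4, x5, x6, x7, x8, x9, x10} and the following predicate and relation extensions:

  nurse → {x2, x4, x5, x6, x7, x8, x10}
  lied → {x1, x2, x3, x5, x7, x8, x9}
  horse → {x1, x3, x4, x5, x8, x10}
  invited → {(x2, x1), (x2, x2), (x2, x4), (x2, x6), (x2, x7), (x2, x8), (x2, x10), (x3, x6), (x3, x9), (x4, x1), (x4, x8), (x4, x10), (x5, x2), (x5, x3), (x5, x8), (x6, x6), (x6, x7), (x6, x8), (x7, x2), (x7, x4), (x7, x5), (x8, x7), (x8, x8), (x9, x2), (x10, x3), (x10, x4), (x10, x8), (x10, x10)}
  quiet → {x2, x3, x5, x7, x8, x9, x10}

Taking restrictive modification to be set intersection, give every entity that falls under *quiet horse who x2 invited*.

⟦who x2 invited⟧ = {x : ⟨x2, x⟩ ∈ ⟦invited⟧} = {x1, x2, x4, x6, x7, x8, x10}
⟦horse⟧ = {x1, x3, x4, x5, x8, x10}
… ∩ ⟦who x2 invited⟧ = {x1, x3, x4, x5, x8, x10} ∩ {x1, x2, x4, x6, x7, x8, x10} = {x1, x4, x8, x10}
… ∩ ⟦quiet⟧ = {x1, x4, x8, x10} ∩ {x2, x3, x5, x7, x8, x9, x10} = {x8, x10}
So ⟦quiet horse who x2 invited⟧ = {x8, x10}.

{x8, x10}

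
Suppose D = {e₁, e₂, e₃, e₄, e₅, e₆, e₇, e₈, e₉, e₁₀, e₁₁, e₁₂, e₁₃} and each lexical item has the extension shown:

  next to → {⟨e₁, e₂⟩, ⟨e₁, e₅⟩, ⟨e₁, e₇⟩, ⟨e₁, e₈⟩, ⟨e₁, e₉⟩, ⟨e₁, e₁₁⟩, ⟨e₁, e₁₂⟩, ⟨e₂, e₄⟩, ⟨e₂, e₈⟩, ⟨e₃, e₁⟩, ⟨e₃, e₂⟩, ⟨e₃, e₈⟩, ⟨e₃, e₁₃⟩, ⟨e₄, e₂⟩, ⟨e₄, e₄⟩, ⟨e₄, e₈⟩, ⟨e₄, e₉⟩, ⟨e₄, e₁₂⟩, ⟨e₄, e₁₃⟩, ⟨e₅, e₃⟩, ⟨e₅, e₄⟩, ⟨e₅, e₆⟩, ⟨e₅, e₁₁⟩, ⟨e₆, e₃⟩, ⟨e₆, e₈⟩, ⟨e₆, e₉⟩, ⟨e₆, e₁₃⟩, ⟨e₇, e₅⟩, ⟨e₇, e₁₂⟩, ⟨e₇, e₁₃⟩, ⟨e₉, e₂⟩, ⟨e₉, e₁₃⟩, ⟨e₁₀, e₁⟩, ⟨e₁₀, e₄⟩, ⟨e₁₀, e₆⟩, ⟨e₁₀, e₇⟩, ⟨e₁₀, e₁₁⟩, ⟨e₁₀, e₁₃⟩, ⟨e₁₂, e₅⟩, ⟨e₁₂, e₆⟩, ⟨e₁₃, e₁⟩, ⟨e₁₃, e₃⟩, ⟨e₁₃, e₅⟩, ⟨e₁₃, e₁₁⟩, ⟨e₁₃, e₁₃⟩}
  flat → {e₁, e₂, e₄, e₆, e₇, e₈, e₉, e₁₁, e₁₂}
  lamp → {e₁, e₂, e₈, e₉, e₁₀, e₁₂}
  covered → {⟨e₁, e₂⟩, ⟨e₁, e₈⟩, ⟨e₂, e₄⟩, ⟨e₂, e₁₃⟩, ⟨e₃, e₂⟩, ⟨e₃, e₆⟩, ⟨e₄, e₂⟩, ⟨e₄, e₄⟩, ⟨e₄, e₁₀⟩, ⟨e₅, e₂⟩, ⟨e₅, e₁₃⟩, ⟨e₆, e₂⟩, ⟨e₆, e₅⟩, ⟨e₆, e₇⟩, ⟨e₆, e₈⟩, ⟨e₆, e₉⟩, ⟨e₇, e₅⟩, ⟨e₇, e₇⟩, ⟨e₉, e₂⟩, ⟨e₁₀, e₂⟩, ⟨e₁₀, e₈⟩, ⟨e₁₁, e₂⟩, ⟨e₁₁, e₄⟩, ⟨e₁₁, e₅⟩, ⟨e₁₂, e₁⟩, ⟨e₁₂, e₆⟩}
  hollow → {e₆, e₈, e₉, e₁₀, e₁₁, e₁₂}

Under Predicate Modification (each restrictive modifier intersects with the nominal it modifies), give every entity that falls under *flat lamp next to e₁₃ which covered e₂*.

⟦next to e₁₃⟧ = {x : ⟨x, e₁₃⟩ ∈ ⟦next to⟧} = {e₃, e₄, e₆, e₇, e₉, e₁₀, e₁₃}
⟦which covered e₂⟧ = {x : ⟨x, e₂⟩ ∈ ⟦covered⟧} = {e₁, e₃, e₄, e₅, e₆, e₉, e₁₀, e₁₁}
⟦lamp⟧ = {e₁, e₂, e₈, e₉, e₁₀, e₁₂}
… ∩ ⟦next to e₁₃⟧ = {e₁, e₂, e₈, e₉, e₁₀, e₁₂} ∩ {e₃, e₄, e₆, e₇, e₉, e₁₀, e₁₃} = {e₉, e₁₀}
… ∩ ⟦which covered e₂⟧ = {e₉, e₁₀} ∩ {e₁, e₃, e₄, e₅, e₆, e₉, e₁₀, e₁₁} = {e₉, e₁₀}
… ∩ ⟦flat⟧ = {e₉, e₁₀} ∩ {e₁, e₂, e₄, e₆, e₇, e₈, e₉, e₁₁, e₁₂} = {e₉}
So ⟦flat lamp next to e₁₃ which covered e₂⟧ = {e₉}.

{e₉}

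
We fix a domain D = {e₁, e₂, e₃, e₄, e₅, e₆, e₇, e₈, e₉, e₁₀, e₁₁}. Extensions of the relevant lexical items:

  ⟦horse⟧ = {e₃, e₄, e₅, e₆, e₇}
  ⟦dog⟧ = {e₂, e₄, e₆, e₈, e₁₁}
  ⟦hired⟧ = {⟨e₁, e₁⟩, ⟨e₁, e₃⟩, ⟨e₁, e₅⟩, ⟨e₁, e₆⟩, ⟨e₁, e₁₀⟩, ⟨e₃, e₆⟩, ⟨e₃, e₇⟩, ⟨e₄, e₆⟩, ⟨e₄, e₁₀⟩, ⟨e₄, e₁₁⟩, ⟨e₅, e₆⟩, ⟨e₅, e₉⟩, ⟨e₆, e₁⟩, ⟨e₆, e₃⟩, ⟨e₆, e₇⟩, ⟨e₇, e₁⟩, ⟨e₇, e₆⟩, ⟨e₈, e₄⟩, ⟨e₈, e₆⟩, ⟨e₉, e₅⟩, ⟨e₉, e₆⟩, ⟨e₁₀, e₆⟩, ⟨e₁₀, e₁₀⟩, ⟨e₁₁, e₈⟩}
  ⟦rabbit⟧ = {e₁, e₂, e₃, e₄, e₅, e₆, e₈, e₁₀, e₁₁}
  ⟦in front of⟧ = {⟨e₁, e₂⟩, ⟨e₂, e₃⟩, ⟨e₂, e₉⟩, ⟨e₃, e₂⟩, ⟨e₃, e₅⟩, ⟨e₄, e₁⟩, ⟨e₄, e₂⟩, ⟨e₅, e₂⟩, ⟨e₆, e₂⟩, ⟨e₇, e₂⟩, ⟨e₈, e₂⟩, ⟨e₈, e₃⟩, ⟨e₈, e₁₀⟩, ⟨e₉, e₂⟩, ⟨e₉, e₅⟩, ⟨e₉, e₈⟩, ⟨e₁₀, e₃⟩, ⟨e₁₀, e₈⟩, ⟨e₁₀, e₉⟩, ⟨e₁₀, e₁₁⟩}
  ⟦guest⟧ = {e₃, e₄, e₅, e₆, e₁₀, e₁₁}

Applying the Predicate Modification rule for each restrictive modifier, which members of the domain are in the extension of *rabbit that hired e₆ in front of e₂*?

⟦that hired e₆⟧ = {x : ⟨x, e₆⟩ ∈ ⟦hired⟧} = {e₁, e₃, e₄, e₅, e₇, e₈, e₉, e₁₀}
⟦in front of e₂⟧ = {x : ⟨x, e₂⟩ ∈ ⟦in front of⟧} = {e₁, e₃, e₄, e₅, e₆, e₇, e₈, e₉}
⟦rabbit⟧ = {e₁, e₂, e₃, e₄, e₅, e₆, e₈, e₁₀, e₁₁}
… ∩ ⟦that hired e₆⟧ = {e₁, e₂, e₃, e₄, e₅, e₆, e₈, e₁₀, e₁₁} ∩ {e₁, e₃, e₄, e₅, e₇, e₈, e₉, e₁₀} = {e₁, e₃, e₄, e₅, e₈, e₁₀}
… ∩ ⟦in front of e₂⟧ = {e₁, e₃, e₄, e₅, e₈, e₁₀} ∩ {e₁, e₃, e₄, e₅, e₆, e₇, e₈, e₉} = {e₁, e₃, e₄, e₅, e₈}
So ⟦rabbit that hired e₆ in front of e₂⟧ = {e₁, e₃, e₄, e₅, e₈}.

{e₁, e₃, e₄, e₅, e₈}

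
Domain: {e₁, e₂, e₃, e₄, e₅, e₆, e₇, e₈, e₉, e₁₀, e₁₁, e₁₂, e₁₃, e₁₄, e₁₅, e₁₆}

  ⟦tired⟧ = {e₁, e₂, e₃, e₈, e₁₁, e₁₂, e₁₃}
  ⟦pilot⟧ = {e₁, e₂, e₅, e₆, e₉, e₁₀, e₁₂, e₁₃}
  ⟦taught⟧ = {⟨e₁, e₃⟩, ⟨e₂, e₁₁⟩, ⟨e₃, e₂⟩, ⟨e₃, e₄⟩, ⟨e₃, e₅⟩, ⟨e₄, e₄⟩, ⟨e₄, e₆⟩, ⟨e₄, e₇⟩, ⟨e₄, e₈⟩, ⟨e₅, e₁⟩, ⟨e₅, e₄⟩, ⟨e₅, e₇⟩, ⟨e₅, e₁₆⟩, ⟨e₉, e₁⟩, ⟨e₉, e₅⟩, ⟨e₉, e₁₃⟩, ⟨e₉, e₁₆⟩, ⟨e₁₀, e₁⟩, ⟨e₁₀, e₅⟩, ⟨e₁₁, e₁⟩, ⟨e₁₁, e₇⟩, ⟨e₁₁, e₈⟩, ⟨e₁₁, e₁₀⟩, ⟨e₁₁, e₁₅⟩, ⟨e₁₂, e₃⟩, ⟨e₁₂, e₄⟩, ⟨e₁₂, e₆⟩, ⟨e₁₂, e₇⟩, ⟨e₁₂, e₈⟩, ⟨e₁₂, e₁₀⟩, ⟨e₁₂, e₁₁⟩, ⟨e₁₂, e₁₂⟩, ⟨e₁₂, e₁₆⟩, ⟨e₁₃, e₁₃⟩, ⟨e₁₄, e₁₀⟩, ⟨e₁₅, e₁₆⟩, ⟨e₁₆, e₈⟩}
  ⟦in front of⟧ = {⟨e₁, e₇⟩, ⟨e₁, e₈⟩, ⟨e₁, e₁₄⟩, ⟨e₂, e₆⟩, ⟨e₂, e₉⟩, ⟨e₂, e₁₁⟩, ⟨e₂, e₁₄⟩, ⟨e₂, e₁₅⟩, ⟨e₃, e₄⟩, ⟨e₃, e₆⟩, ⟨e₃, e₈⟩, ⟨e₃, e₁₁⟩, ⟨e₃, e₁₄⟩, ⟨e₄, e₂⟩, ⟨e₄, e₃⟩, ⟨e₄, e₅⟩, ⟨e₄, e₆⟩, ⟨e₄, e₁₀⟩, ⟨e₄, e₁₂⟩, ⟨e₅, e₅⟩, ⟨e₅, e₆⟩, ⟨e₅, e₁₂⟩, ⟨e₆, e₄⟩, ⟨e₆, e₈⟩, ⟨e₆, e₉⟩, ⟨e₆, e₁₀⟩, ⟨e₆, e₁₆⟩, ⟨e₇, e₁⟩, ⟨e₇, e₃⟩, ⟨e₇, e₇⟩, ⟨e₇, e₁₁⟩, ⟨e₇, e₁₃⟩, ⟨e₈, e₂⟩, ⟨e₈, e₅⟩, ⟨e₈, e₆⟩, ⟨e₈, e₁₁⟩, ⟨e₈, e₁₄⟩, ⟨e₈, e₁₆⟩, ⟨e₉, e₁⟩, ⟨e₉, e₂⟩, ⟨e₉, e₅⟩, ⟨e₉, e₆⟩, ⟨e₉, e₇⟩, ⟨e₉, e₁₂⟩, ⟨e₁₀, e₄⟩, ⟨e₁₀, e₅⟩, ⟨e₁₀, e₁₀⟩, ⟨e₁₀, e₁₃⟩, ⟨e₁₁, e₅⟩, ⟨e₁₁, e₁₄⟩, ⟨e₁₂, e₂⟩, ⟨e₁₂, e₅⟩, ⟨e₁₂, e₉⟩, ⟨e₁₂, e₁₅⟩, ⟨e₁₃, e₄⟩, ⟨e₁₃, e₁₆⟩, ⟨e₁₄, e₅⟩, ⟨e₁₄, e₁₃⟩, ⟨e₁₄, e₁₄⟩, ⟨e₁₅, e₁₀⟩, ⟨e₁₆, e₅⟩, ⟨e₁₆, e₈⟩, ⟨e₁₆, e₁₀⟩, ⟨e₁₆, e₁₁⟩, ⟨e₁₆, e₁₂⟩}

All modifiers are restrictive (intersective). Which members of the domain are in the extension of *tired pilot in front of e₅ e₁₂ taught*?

{e₁₂}

⟦in front of e₅⟧ = {x : ⟨x, e₅⟩ ∈ ⟦in front of⟧} = {e₄, e₅, e₈, e₉, e₁₀, e₁₁, e₁₂, e₁₄, e₁₆}
⟦e₁₂ taught⟧ = {x : ⟨e₁₂, x⟩ ∈ ⟦taught⟧} = {e₃, e₄, e₆, e₇, e₈, e₁₀, e₁₁, e₁₂, e₁₆}
⟦pilot⟧ = {e₁, e₂, e₅, e₆, e₉, e₁₀, e₁₂, e₁₃}
… ∩ ⟦in front of e₅⟧ = {e₁, e₂, e₅, e₆, e₉, e₁₀, e₁₂, e₁₃} ∩ {e₄, e₅, e₈, e₉, e₁₀, e₁₁, e₁₂, e₁₄, e₁₆} = {e₅, e₉, e₁₀, e₁₂}
… ∩ ⟦e₁₂ taught⟧ = {e₅, e₉, e₁₀, e₁₂} ∩ {e₃, e₄, e₆, e₇, e₈, e₁₀, e₁₁, e₁₂, e₁₆} = {e₁₀, e₁₂}
… ∩ ⟦tired⟧ = {e₁₀, e₁₂} ∩ {e₁, e₂, e₃, e₈, e₁₁, e₁₂, e₁₃} = {e₁₂}
So ⟦tired pilot in front of e₅ e₁₂ taught⟧ = {e₁₂}.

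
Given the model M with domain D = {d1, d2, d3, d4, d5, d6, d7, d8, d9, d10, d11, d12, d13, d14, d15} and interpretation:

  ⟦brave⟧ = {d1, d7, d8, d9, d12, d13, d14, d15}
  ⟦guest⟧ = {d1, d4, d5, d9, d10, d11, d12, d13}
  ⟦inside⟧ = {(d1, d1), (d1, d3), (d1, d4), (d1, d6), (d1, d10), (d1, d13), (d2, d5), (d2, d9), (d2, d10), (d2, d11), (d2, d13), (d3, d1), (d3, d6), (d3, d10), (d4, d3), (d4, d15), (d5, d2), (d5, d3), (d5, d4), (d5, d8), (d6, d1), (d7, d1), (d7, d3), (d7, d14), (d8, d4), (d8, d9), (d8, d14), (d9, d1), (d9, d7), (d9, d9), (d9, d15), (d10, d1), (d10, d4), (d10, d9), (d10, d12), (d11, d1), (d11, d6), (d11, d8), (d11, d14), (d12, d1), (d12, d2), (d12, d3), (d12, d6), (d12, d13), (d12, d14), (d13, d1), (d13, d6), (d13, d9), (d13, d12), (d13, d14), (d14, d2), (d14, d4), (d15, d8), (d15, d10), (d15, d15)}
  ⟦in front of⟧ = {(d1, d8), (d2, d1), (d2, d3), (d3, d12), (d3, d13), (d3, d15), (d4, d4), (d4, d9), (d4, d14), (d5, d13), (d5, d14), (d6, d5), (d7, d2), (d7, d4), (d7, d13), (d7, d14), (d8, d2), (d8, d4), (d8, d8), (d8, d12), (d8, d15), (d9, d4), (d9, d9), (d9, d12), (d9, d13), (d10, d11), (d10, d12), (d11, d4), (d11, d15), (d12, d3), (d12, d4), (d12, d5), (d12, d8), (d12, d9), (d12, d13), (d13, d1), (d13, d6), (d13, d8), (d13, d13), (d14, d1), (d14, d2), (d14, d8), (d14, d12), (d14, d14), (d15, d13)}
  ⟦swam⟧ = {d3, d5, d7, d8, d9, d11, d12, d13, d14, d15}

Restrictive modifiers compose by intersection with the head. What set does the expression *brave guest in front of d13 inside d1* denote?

{d9, d12, d13}

⟦in front of d13⟧ = {x : ⟨x, d13⟩ ∈ ⟦in front of⟧} = {d3, d5, d7, d9, d12, d13, d15}
⟦inside d1⟧ = {x : ⟨x, d1⟩ ∈ ⟦inside⟧} = {d1, d3, d6, d7, d9, d10, d11, d12, d13}
⟦guest⟧ = {d1, d4, d5, d9, d10, d11, d12, d13}
… ∩ ⟦in front of d13⟧ = {d1, d4, d5, d9, d10, d11, d12, d13} ∩ {d3, d5, d7, d9, d12, d13, d15} = {d5, d9, d12, d13}
… ∩ ⟦inside d1⟧ = {d5, d9, d12, d13} ∩ {d1, d3, d6, d7, d9, d10, d11, d12, d13} = {d9, d12, d13}
… ∩ ⟦brave⟧ = {d9, d12, d13} ∩ {d1, d7, d8, d9, d12, d13, d14, d15} = {d9, d12, d13}
So ⟦brave guest in front of d13 inside d1⟧ = {d9, d12, d13}.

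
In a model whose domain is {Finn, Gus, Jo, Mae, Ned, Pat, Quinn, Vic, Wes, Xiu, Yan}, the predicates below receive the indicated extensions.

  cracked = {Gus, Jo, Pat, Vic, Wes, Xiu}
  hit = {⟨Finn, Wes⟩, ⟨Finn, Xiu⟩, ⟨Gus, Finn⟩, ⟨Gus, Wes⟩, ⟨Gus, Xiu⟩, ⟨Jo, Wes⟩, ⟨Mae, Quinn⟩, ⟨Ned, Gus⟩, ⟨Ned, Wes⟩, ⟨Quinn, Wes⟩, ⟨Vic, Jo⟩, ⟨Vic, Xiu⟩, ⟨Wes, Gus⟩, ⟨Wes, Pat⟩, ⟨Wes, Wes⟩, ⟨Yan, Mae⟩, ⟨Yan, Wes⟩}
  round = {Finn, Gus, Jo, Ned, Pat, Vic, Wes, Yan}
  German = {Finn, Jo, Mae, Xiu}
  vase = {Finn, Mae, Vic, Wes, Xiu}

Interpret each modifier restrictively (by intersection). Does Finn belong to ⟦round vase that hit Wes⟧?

⟦that hit Wes⟧ = {x : ⟨x, Wes⟩ ∈ ⟦hit⟧} = {Finn, Gus, Jo, Ned, Quinn, Wes, Yan}
⟦vase⟧ = {Finn, Mae, Vic, Wes, Xiu}
… ∩ ⟦that hit Wes⟧ = {Finn, Mae, Vic, Wes, Xiu} ∩ {Finn, Gus, Jo, Ned, Quinn, Wes, Yan} = {Finn, Wes}
… ∩ ⟦round⟧ = {Finn, Wes} ∩ {Finn, Gus, Jo, Ned, Pat, Vic, Wes, Yan} = {Finn, Wes}
⟦round vase that hit Wes⟧ = {Finn, Wes}; Finn ∈ this set.

yes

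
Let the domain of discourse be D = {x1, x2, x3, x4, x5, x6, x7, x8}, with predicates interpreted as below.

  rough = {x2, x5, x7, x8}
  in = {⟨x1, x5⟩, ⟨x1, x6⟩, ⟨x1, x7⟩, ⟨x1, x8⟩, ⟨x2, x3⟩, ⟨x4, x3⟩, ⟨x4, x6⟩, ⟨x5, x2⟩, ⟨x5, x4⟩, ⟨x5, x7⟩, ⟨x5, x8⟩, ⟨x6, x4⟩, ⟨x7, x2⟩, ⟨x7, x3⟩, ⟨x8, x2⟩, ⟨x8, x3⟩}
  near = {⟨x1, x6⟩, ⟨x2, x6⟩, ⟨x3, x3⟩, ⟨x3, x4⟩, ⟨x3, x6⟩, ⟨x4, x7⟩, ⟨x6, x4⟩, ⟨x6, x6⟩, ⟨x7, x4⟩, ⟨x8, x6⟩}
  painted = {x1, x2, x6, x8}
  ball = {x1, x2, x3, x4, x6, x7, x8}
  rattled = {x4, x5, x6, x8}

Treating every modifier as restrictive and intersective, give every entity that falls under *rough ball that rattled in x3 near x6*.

{x8}

⟦that rattled⟧ = ⟦rattled⟧ = {x4, x5, x6, x8}
⟦in x3⟧ = {x : ⟨x, x3⟩ ∈ ⟦in⟧} = {x2, x4, x7, x8}
⟦near x6⟧ = {x : ⟨x, x6⟩ ∈ ⟦near⟧} = {x1, x2, x3, x6, x8}
⟦ball⟧ = {x1, x2, x3, x4, x6, x7, x8}
… ∩ ⟦that rattled⟧ = {x1, x2, x3, x4, x6, x7, x8} ∩ {x4, x5, x6, x8} = {x4, x6, x8}
… ∩ ⟦in x3⟧ = {x4, x6, x8} ∩ {x2, x4, x7, x8} = {x4, x8}
… ∩ ⟦near x6⟧ = {x4, x8} ∩ {x1, x2, x3, x6, x8} = {x8}
… ∩ ⟦rough⟧ = {x8} ∩ {x2, x5, x7, x8} = {x8}
So ⟦rough ball that rattled in x3 near x6⟧ = {x8}.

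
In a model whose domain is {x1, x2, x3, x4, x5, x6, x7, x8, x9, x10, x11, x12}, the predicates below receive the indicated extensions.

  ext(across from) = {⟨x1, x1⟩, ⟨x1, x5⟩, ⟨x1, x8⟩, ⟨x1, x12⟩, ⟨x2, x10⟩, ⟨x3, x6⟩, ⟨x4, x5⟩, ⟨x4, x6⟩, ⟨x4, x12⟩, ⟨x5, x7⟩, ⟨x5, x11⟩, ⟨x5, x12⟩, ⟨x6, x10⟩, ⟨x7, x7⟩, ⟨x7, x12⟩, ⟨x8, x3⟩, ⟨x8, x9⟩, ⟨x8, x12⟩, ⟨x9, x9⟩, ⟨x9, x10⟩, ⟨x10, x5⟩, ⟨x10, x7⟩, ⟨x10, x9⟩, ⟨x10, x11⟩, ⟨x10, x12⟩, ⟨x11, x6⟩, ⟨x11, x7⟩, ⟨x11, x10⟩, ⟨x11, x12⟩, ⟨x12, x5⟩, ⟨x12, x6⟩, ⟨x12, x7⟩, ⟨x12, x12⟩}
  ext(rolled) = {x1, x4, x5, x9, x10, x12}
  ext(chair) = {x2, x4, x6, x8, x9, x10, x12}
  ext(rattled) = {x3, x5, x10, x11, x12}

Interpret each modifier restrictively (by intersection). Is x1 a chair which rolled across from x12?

⟦which rolled⟧ = ⟦rolled⟧ = {x1, x4, x5, x9, x10, x12}
⟦across from x12⟧ = {x : ⟨x, x12⟩ ∈ ⟦across from⟧} = {x1, x4, x5, x7, x8, x10, x11, x12}
⟦chair⟧ = {x2, x4, x6, x8, x9, x10, x12}
… ∩ ⟦which rolled⟧ = {x2, x4, x6, x8, x9, x10, x12} ∩ {x1, x4, x5, x9, x10, x12} = {x4, x9, x10, x12}
… ∩ ⟦across from x12⟧ = {x4, x9, x10, x12} ∩ {x1, x4, x5, x7, x8, x10, x11, x12} = {x4, x10, x12}
⟦chair which rolled across from x12⟧ = {x4, x10, x12}; x1 ∉ this set.

no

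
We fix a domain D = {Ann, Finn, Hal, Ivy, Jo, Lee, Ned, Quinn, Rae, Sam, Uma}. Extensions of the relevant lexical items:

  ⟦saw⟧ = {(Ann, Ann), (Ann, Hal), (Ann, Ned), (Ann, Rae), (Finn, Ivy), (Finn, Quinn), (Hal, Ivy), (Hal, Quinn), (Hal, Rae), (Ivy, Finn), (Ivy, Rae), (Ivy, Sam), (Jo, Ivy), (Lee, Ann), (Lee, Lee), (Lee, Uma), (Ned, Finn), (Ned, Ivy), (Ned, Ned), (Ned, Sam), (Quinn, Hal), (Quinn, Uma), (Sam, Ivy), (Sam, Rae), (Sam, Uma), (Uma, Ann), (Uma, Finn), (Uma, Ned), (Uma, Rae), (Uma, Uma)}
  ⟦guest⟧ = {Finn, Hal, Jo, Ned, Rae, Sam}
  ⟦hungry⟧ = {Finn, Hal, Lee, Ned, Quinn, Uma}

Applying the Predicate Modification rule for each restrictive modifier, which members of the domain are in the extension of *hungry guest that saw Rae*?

⟦that saw Rae⟧ = {x : ⟨x, Rae⟩ ∈ ⟦saw⟧} = {Ann, Hal, Ivy, Sam, Uma}
⟦guest⟧ = {Finn, Hal, Jo, Ned, Rae, Sam}
… ∩ ⟦that saw Rae⟧ = {Finn, Hal, Jo, Ned, Rae, Sam} ∩ {Ann, Hal, Ivy, Sam, Uma} = {Hal, Sam}
… ∩ ⟦hungry⟧ = {Hal, Sam} ∩ {Finn, Hal, Lee, Ned, Quinn, Uma} = {Hal}
So ⟦hungry guest that saw Rae⟧ = {Hal}.

{Hal}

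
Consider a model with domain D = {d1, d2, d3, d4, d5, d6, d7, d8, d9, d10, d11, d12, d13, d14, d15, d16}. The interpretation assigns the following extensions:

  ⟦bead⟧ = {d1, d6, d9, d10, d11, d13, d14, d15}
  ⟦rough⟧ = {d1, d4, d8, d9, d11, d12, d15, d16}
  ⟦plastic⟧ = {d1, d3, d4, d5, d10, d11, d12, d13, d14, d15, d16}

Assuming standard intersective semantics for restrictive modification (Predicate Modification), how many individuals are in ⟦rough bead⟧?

4

⟦bead⟧ = {d1, d6, d9, d10, d11, d13, d14, d15}
… ∩ ⟦rough⟧ = {d1, d6, d9, d10, d11, d13, d14, d15} ∩ {d1, d4, d8, d9, d11, d12, d15, d16} = {d1, d9, d11, d15}
⟦rough bead⟧ = {d1, d9, d11, d15}, so the cardinality is 4.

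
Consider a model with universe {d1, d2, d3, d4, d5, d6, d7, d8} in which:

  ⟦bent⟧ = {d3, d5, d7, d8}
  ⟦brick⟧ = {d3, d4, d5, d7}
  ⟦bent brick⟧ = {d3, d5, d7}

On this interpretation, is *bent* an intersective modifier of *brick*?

⟦bent⟧ ∩ ⟦brick⟧ = {d3, d5, d7, d8} ∩ {d3, d4, d5, d7} = {d3, d5, d7}
Observed ⟦bent brick⟧ = {d3, d5, d7}.
These coincide, so the modifier is intersective here.

yes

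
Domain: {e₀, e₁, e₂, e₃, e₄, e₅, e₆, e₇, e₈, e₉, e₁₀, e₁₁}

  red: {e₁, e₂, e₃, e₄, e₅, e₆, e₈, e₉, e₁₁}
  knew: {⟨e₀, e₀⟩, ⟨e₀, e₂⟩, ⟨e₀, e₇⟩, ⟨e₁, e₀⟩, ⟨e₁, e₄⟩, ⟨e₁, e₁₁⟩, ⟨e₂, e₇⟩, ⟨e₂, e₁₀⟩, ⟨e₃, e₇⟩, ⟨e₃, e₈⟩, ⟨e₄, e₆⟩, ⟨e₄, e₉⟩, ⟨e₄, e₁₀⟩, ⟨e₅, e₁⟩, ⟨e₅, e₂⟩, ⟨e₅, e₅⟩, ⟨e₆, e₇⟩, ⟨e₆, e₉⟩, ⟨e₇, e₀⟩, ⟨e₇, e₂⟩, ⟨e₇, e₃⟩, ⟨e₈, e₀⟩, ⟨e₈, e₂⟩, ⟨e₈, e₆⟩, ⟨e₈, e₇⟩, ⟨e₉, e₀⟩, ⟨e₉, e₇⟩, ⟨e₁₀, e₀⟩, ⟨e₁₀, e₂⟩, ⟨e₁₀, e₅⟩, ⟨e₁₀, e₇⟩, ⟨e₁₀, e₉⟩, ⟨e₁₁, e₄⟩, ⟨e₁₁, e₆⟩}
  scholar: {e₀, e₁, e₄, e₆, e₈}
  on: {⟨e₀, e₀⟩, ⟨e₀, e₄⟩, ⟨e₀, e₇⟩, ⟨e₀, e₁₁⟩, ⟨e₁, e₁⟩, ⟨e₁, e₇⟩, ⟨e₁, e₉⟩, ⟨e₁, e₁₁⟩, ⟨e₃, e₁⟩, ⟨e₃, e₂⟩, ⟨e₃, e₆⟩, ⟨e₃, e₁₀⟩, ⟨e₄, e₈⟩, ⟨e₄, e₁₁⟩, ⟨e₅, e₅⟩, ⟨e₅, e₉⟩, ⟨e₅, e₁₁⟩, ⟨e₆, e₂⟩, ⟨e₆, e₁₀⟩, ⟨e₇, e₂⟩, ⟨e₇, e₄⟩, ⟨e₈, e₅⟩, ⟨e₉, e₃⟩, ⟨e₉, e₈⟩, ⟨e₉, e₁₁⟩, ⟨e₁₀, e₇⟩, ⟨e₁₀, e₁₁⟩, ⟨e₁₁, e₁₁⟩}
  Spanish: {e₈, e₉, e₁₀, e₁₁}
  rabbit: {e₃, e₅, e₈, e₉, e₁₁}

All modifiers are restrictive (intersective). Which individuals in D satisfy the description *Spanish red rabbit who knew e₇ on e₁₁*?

⟦who knew e₇⟧ = {x : ⟨x, e₇⟩ ∈ ⟦knew⟧} = {e₀, e₂, e₃, e₆, e₈, e₉, e₁₀}
⟦on e₁₁⟧ = {x : ⟨x, e₁₁⟩ ∈ ⟦on⟧} = {e₀, e₁, e₄, e₅, e₉, e₁₀, e₁₁}
⟦rabbit⟧ = {e₃, e₅, e₈, e₉, e₁₁}
… ∩ ⟦who knew e₇⟧ = {e₃, e₅, e₈, e₉, e₁₁} ∩ {e₀, e₂, e₃, e₆, e₈, e₉, e₁₀} = {e₃, e₈, e₉}
… ∩ ⟦on e₁₁⟧ = {e₃, e₈, e₉} ∩ {e₀, e₁, e₄, e₅, e₉, e₁₀, e₁₁} = {e₉}
… ∩ ⟦Spanish⟧ = {e₉} ∩ {e₈, e₉, e₁₀, e₁₁} = {e₉}
… ∩ ⟦red⟧ = {e₉} ∩ {e₁, e₂, e₃, e₄, e₅, e₆, e₈, e₉, e₁₁} = {e₉}
So ⟦Spanish red rabbit who knew e₇ on e₁₁⟧ = {e₉}.

{e₉}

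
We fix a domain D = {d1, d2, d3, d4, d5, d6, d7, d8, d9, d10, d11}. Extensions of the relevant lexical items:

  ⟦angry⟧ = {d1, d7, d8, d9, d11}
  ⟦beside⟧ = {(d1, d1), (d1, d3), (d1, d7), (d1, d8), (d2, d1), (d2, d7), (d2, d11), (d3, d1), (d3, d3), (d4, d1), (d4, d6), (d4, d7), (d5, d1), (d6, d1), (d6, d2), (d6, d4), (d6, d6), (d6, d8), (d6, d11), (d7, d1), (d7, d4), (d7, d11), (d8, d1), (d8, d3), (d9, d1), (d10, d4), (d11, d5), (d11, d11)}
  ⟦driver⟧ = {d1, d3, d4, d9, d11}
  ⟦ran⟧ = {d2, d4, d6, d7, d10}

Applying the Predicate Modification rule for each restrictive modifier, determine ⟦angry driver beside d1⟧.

⟦beside d1⟧ = {x : ⟨x, d1⟩ ∈ ⟦beside⟧} = {d1, d2, d3, d4, d5, d6, d7, d8, d9}
⟦driver⟧ = {d1, d3, d4, d9, d11}
… ∩ ⟦beside d1⟧ = {d1, d3, d4, d9, d11} ∩ {d1, d2, d3, d4, d5, d6, d7, d8, d9} = {d1, d3, d4, d9}
… ∩ ⟦angry⟧ = {d1, d3, d4, d9} ∩ {d1, d7, d8, d9, d11} = {d1, d9}
So ⟦angry driver beside d1⟧ = {d1, d9}.

{d1, d9}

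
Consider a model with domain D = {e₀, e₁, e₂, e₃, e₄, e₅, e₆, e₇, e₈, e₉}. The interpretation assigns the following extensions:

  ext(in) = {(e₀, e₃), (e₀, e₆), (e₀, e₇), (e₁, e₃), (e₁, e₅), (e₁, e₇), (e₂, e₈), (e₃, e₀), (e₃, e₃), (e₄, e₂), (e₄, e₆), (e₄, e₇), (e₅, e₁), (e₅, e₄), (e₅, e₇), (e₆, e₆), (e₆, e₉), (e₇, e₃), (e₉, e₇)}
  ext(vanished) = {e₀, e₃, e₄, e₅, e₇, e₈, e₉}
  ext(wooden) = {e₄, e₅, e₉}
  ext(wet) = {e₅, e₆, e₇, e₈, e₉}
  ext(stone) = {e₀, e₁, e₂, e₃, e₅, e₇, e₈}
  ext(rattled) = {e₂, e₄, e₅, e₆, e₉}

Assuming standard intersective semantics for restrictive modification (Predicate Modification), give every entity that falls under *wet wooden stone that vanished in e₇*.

{e₅}

⟦that vanished⟧ = ⟦vanished⟧ = {e₀, e₃, e₄, e₅, e₇, e₈, e₉}
⟦in e₇⟧ = {x : ⟨x, e₇⟩ ∈ ⟦in⟧} = {e₀, e₁, e₄, e₅, e₉}
⟦stone⟧ = {e₀, e₁, e₂, e₃, e₅, e₇, e₈}
… ∩ ⟦that vanished⟧ = {e₀, e₁, e₂, e₃, e₅, e₇, e₈} ∩ {e₀, e₃, e₄, e₅, e₇, e₈, e₉} = {e₀, e₃, e₅, e₇, e₈}
… ∩ ⟦in e₇⟧ = {e₀, e₃, e₅, e₇, e₈} ∩ {e₀, e₁, e₄, e₅, e₉} = {e₀, e₅}
… ∩ ⟦wet⟧ = {e₀, e₅} ∩ {e₅, e₆, e₇, e₈, e₉} = {e₅}
… ∩ ⟦wooden⟧ = {e₅} ∩ {e₄, e₅, e₉} = {e₅}
So ⟦wet wooden stone that vanished in e₇⟧ = {e₅}.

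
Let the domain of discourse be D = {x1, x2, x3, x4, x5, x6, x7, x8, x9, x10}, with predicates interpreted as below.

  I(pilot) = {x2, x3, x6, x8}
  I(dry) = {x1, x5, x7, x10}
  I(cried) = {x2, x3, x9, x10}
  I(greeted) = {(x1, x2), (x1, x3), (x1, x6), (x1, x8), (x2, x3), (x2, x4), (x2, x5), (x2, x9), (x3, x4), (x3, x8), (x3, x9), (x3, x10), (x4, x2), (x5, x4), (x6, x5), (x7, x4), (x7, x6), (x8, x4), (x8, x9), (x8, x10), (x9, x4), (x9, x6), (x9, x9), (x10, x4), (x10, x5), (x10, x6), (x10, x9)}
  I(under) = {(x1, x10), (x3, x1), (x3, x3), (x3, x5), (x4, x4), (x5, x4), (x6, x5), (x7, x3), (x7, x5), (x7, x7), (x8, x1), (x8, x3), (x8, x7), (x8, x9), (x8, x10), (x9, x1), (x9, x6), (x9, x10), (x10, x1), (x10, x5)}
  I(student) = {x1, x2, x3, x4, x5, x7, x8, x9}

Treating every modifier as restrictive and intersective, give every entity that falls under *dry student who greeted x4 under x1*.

⟦who greeted x4⟧ = {x : ⟨x, x4⟩ ∈ ⟦greeted⟧} = {x2, x3, x5, x7, x8, x9, x10}
⟦under x1⟧ = {x : ⟨x, x1⟩ ∈ ⟦under⟧} = {x3, x8, x9, x10}
⟦student⟧ = {x1, x2, x3, x4, x5, x7, x8, x9}
… ∩ ⟦who greeted x4⟧ = {x1, x2, x3, x4, x5, x7, x8, x9} ∩ {x2, x3, x5, x7, x8, x9, x10} = {x2, x3, x5, x7, x8, x9}
… ∩ ⟦under x1⟧ = {x2, x3, x5, x7, x8, x9} ∩ {x3, x8, x9, x10} = {x3, x8, x9}
… ∩ ⟦dry⟧ = {x3, x8, x9} ∩ {x1, x5, x7, x10} = ∅
So ⟦dry student who greeted x4 under x1⟧ = ∅.

∅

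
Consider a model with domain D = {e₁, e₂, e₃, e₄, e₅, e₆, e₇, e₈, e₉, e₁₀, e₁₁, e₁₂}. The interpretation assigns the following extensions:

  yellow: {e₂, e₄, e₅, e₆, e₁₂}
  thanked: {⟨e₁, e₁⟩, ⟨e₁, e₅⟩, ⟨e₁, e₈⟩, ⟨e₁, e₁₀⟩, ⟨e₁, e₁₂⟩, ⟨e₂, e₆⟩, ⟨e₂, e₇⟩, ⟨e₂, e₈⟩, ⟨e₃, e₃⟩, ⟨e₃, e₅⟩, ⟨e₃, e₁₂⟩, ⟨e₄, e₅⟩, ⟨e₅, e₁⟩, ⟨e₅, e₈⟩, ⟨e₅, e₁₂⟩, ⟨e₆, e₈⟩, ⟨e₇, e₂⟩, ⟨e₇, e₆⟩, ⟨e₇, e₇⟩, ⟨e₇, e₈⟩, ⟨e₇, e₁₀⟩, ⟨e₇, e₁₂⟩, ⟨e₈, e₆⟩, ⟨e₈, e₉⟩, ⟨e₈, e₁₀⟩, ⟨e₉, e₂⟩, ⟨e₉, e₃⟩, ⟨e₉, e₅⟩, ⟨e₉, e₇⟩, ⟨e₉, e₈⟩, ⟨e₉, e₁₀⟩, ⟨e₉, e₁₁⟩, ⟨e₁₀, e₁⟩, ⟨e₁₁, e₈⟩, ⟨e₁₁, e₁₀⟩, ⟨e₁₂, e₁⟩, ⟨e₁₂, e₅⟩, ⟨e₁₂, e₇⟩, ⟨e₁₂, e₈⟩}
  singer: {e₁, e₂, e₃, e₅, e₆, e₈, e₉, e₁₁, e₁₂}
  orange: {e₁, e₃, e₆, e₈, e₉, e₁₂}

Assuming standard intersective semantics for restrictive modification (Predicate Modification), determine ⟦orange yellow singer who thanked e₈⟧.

⟦who thanked e₈⟧ = {x : ⟨x, e₈⟩ ∈ ⟦thanked⟧} = {e₁, e₂, e₅, e₆, e₇, e₉, e₁₁, e₁₂}
⟦singer⟧ = {e₁, e₂, e₃, e₅, e₆, e₈, e₉, e₁₁, e₁₂}
… ∩ ⟦who thanked e₈⟧ = {e₁, e₂, e₃, e₅, e₆, e₈, e₉, e₁₁, e₁₂} ∩ {e₁, e₂, e₅, e₆, e₇, e₉, e₁₁, e₁₂} = {e₁, e₂, e₅, e₆, e₉, e₁₁, e₁₂}
… ∩ ⟦orange⟧ = {e₁, e₂, e₅, e₆, e₉, e₁₁, e₁₂} ∩ {e₁, e₃, e₆, e₈, e₉, e₁₂} = {e₁, e₆, e₉, e₁₂}
… ∩ ⟦yellow⟧ = {e₁, e₆, e₉, e₁₂} ∩ {e₂, e₄, e₅, e₆, e₁₂} = {e₆, e₁₂}
So ⟦orange yellow singer who thanked e₈⟧ = {e₆, e₁₂}.

{e₆, e₁₂}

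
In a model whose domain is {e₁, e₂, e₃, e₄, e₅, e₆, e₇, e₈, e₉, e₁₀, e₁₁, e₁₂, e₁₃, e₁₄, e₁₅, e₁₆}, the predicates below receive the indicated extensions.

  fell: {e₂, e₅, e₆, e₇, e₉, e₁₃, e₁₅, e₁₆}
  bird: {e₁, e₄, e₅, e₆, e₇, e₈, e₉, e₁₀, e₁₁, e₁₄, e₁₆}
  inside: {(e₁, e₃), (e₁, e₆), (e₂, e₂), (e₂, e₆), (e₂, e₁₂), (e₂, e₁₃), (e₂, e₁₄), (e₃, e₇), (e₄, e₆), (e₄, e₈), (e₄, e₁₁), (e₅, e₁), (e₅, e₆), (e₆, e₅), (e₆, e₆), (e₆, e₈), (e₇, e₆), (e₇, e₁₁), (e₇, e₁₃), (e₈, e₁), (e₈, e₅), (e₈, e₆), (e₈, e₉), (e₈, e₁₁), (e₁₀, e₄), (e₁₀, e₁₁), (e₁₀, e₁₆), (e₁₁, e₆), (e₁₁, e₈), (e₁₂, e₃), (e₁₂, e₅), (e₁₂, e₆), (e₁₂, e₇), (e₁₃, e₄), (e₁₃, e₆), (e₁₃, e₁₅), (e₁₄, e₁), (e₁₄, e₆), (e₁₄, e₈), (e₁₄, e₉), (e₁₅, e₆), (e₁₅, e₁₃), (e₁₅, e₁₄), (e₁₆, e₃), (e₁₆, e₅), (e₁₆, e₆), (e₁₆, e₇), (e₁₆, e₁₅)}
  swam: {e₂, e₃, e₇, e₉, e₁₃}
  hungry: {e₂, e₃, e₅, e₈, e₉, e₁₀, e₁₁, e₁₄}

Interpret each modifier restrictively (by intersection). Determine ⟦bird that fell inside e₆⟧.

{e₅, e₆, e₇, e₁₆}

⟦that fell⟧ = ⟦fell⟧ = {e₂, e₅, e₆, e₇, e₉, e₁₃, e₁₅, e₁₆}
⟦inside e₆⟧ = {x : ⟨x, e₆⟩ ∈ ⟦inside⟧} = {e₁, e₂, e₄, e₅, e₆, e₇, e₈, e₁₁, e₁₂, e₁₃, e₁₄, e₁₅, e₁₆}
⟦bird⟧ = {e₁, e₄, e₅, e₆, e₇, e₈, e₉, e₁₀, e₁₁, e₁₄, e₁₆}
… ∩ ⟦that fell⟧ = {e₁, e₄, e₅, e₆, e₇, e₈, e₉, e₁₀, e₁₁, e₁₄, e₁₆} ∩ {e₂, e₅, e₆, e₇, e₉, e₁₃, e₁₅, e₁₆} = {e₅, e₆, e₇, e₉, e₁₆}
… ∩ ⟦inside e₆⟧ = {e₅, e₆, e₇, e₉, e₁₆} ∩ {e₁, e₂, e₄, e₅, e₆, e₇, e₈, e₁₁, e₁₂, e₁₃, e₁₄, e₁₅, e₁₆} = {e₅, e₆, e₇, e₁₆}
So ⟦bird that fell inside e₆⟧ = {e₅, e₆, e₇, e₁₆}.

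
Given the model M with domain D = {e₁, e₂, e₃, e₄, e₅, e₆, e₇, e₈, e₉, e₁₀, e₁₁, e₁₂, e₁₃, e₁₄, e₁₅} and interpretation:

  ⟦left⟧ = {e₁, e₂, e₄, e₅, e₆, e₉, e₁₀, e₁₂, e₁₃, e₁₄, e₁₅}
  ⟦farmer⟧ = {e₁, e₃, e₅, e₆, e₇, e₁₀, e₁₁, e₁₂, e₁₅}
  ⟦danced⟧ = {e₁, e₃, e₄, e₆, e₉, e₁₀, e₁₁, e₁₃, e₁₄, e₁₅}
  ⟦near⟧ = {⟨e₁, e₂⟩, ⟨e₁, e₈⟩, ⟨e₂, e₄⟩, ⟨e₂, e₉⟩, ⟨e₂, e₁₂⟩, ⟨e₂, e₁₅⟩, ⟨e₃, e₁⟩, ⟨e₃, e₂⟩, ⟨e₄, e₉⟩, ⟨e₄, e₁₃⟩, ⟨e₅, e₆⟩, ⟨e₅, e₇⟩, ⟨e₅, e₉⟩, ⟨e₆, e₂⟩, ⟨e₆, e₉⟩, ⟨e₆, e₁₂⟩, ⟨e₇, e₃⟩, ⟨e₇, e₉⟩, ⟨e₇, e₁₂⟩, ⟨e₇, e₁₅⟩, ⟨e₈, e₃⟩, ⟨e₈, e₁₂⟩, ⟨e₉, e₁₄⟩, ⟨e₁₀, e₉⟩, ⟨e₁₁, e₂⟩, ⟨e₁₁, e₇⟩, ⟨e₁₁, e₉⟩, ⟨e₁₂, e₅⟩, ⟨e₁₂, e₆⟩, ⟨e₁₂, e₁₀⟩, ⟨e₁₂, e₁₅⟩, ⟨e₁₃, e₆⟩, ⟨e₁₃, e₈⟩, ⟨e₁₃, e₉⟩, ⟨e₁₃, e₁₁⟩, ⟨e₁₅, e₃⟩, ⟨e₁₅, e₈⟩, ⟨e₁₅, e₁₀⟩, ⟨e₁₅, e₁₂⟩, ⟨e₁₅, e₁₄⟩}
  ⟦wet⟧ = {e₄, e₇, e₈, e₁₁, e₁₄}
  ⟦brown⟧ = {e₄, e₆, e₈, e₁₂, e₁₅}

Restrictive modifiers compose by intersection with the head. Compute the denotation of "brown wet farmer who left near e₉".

⟦who left⟧ = ⟦left⟧ = {e₁, e₂, e₄, e₅, e₆, e₉, e₁₀, e₁₂, e₁₃, e₁₄, e₁₅}
⟦near e₉⟧ = {x : ⟨x, e₉⟩ ∈ ⟦near⟧} = {e₂, e₄, e₅, e₆, e₇, e₁₀, e₁₁, e₁₃}
⟦farmer⟧ = {e₁, e₃, e₅, e₆, e₇, e₁₀, e₁₁, e₁₂, e₁₅}
… ∩ ⟦who left⟧ = {e₁, e₃, e₅, e₆, e₇, e₁₀, e₁₁, e₁₂, e₁₅} ∩ {e₁, e₂, e₄, e₅, e₆, e₉, e₁₀, e₁₂, e₁₃, e₁₄, e₁₅} = {e₁, e₅, e₆, e₁₀, e₁₂, e₁₅}
… ∩ ⟦near e₉⟧ = {e₁, e₅, e₆, e₁₀, e₁₂, e₁₅} ∩ {e₂, e₄, e₅, e₆, e₇, e₁₀, e₁₁, e₁₃} = {e₅, e₆, e₁₀}
… ∩ ⟦brown⟧ = {e₅, e₆, e₁₀} ∩ {e₄, e₆, e₈, e₁₂, e₁₅} = {e₆}
… ∩ ⟦wet⟧ = {e₆} ∩ {e₄, e₇, e₈, e₁₁, e₁₄} = ∅
So ⟦brown wet farmer who left near e₉⟧ = {}.

{}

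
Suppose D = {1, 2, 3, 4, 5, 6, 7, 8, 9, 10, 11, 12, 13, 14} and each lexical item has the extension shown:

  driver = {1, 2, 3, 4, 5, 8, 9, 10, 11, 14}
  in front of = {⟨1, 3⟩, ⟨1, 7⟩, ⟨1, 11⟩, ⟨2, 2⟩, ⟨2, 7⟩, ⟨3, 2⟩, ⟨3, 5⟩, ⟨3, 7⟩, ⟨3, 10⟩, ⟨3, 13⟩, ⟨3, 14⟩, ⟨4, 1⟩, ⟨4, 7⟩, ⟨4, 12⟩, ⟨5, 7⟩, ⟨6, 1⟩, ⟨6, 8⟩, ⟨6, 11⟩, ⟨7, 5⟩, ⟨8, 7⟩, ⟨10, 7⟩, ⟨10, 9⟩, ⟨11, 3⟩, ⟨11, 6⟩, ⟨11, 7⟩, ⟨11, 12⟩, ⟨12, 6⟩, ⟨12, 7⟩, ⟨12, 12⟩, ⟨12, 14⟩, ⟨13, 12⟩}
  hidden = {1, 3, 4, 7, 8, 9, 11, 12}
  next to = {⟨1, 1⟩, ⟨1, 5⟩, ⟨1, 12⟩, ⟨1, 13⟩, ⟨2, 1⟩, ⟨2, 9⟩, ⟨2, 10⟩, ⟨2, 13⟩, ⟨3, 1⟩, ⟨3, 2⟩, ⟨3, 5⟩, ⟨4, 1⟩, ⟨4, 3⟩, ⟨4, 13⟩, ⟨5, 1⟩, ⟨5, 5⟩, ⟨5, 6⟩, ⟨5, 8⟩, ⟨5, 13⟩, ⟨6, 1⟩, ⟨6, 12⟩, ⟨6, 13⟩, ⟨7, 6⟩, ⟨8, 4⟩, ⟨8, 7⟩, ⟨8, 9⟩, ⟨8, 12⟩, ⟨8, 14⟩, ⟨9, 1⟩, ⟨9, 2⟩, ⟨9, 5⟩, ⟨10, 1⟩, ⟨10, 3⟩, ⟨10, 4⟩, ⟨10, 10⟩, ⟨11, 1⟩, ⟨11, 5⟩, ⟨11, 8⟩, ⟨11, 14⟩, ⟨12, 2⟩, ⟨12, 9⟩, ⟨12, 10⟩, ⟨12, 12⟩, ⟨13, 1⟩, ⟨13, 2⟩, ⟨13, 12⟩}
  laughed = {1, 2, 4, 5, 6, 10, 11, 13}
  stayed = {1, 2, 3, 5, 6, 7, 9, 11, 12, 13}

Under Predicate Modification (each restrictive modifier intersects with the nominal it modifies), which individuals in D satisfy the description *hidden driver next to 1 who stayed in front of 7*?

{1, 3, 11}

⟦next to 1⟧ = {x : ⟨x, 1⟩ ∈ ⟦next to⟧} = {1, 2, 3, 4, 5, 6, 9, 10, 11, 13}
⟦who stayed⟧ = ⟦stayed⟧ = {1, 2, 3, 5, 6, 7, 9, 11, 12, 13}
⟦in front of 7⟧ = {x : ⟨x, 7⟩ ∈ ⟦in front of⟧} = {1, 2, 3, 4, 5, 8, 10, 11, 12}
⟦driver⟧ = {1, 2, 3, 4, 5, 8, 9, 10, 11, 14}
… ∩ ⟦next to 1⟧ = {1, 2, 3, 4, 5, 8, 9, 10, 11, 14} ∩ {1, 2, 3, 4, 5, 6, 9, 10, 11, 13} = {1, 2, 3, 4, 5, 9, 10, 11}
… ∩ ⟦who stayed⟧ = {1, 2, 3, 4, 5, 9, 10, 11} ∩ {1, 2, 3, 5, 6, 7, 9, 11, 12, 13} = {1, 2, 3, 5, 9, 11}
… ∩ ⟦in front of 7⟧ = {1, 2, 3, 5, 9, 11} ∩ {1, 2, 3, 4, 5, 8, 10, 11, 12} = {1, 2, 3, 5, 11}
… ∩ ⟦hidden⟧ = {1, 2, 3, 5, 11} ∩ {1, 3, 4, 7, 8, 9, 11, 12} = {1, 3, 11}
So ⟦hidden driver next to 1 who stayed in front of 7⟧ = {1, 3, 11}.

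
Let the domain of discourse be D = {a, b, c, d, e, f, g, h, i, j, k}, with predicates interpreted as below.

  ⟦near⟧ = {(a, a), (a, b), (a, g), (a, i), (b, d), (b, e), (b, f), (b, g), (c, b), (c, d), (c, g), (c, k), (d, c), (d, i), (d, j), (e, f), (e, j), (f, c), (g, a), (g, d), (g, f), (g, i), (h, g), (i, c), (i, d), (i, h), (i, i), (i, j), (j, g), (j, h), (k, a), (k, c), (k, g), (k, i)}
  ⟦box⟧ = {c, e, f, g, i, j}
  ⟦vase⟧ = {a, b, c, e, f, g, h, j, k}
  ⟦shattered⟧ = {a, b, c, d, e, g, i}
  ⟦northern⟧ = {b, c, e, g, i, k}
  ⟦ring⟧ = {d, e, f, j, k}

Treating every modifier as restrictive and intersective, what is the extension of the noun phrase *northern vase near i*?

⟦near i⟧ = {x : ⟨x, i⟩ ∈ ⟦near⟧} = {a, d, g, i, k}
⟦vase⟧ = {a, b, c, e, f, g, h, j, k}
… ∩ ⟦near i⟧ = {a, b, c, e, f, g, h, j, k} ∩ {a, d, g, i, k} = {a, g, k}
… ∩ ⟦northern⟧ = {a, g, k} ∩ {b, c, e, g, i, k} = {g, k}
So ⟦northern vase near i⟧ = {g, k}.

{g, k}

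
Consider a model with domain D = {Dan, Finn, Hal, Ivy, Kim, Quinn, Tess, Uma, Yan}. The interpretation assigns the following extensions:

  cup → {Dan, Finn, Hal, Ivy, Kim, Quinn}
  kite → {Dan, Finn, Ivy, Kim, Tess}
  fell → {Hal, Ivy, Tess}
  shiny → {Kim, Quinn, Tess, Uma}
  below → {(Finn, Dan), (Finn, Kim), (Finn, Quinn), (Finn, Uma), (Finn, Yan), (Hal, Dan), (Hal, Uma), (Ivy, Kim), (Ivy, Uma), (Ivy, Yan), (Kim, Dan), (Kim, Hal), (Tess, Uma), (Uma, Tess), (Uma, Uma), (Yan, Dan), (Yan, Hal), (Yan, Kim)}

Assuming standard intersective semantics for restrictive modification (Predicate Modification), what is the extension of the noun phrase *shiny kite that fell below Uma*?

⟦that fell⟧ = ⟦fell⟧ = {Hal, Ivy, Tess}
⟦below Uma⟧ = {x : ⟨x, Uma⟩ ∈ ⟦below⟧} = {Finn, Hal, Ivy, Tess, Uma}
⟦kite⟧ = {Dan, Finn, Ivy, Kim, Tess}
… ∩ ⟦that fell⟧ = {Dan, Finn, Ivy, Kim, Tess} ∩ {Hal, Ivy, Tess} = {Ivy, Tess}
… ∩ ⟦below Uma⟧ = {Ivy, Tess} ∩ {Finn, Hal, Ivy, Tess, Uma} = {Ivy, Tess}
… ∩ ⟦shiny⟧ = {Ivy, Tess} ∩ {Kim, Quinn, Tess, Uma} = {Tess}
So ⟦shiny kite that fell below Uma⟧ = {Tess}.

{Tess}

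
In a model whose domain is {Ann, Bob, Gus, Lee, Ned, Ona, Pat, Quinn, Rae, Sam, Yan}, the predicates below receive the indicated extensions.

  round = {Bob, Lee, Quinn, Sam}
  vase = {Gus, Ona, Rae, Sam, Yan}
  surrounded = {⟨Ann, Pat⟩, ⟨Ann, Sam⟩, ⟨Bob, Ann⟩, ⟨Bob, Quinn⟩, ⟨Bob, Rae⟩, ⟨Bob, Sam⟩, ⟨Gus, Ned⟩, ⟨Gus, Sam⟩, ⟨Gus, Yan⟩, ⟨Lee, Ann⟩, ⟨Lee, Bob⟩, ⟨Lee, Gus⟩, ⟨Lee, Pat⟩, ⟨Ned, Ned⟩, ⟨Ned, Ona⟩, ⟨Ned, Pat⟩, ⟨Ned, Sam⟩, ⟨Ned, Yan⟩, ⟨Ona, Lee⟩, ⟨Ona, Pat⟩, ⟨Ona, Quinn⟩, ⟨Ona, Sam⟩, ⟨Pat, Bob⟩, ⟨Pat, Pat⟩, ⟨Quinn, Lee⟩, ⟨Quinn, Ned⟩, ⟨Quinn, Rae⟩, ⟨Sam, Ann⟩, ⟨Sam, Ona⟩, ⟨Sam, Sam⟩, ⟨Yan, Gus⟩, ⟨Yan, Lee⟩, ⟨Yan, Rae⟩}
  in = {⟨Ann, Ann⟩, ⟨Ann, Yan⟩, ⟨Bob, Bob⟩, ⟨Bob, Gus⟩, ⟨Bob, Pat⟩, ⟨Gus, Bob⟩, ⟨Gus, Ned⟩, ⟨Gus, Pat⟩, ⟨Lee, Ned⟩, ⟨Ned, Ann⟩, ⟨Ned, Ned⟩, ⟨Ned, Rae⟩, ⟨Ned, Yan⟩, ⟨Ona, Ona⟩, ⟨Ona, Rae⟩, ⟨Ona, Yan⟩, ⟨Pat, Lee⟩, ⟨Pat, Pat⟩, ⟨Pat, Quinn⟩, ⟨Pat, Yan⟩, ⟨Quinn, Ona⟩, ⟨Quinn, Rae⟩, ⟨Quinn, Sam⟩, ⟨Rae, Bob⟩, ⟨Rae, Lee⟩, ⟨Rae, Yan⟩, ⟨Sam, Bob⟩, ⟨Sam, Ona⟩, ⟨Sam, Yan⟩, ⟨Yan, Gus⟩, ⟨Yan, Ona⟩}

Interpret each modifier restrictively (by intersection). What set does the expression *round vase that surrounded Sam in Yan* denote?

⟦that surrounded Sam⟧ = {x : ⟨x, Sam⟩ ∈ ⟦surrounded⟧} = {Ann, Bob, Gus, Ned, Ona, Sam}
⟦in Yan⟧ = {x : ⟨x, Yan⟩ ∈ ⟦in⟧} = {Ann, Ned, Ona, Pat, Rae, Sam}
⟦vase⟧ = {Gus, Ona, Rae, Sam, Yan}
… ∩ ⟦that surrounded Sam⟧ = {Gus, Ona, Rae, Sam, Yan} ∩ {Ann, Bob, Gus, Ned, Ona, Sam} = {Gus, Ona, Sam}
… ∩ ⟦in Yan⟧ = {Gus, Ona, Sam} ∩ {Ann, Ned, Ona, Pat, Rae, Sam} = {Ona, Sam}
… ∩ ⟦round⟧ = {Ona, Sam} ∩ {Bob, Lee, Quinn, Sam} = {Sam}
So ⟦round vase that surrounded Sam in Yan⟧ = {Sam}.

{Sam}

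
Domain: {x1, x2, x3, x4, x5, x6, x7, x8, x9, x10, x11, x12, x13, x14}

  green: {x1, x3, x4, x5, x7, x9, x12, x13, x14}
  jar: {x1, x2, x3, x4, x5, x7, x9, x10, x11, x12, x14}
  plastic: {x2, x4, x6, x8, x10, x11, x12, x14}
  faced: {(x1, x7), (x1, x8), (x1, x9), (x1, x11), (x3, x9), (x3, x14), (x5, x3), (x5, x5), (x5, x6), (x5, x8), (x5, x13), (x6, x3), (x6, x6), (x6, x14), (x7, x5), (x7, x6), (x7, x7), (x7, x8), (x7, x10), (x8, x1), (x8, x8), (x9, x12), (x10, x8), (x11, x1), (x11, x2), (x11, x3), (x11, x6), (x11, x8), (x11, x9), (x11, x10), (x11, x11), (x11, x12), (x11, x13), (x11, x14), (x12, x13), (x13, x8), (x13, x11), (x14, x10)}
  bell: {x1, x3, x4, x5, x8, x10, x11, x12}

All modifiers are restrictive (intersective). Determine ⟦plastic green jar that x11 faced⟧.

{x12, x14}

⟦that x11 faced⟧ = {x : ⟨x11, x⟩ ∈ ⟦faced⟧} = {x1, x2, x3, x6, x8, x9, x10, x11, x12, x13, x14}
⟦jar⟧ = {x1, x2, x3, x4, x5, x7, x9, x10, x11, x12, x14}
… ∩ ⟦that x11 faced⟧ = {x1, x2, x3, x4, x5, x7, x9, x10, x11, x12, x14} ∩ {x1, x2, x3, x6, x8, x9, x10, x11, x12, x13, x14} = {x1, x2, x3, x9, x10, x11, x12, x14}
… ∩ ⟦plastic⟧ = {x1, x2, x3, x9, x10, x11, x12, x14} ∩ {x2, x4, x6, x8, x10, x11, x12, x14} = {x2, x10, x11, x12, x14}
… ∩ ⟦green⟧ = {x2, x10, x11, x12, x14} ∩ {x1, x3, x4, x5, x7, x9, x12, x13, x14} = {x12, x14}
So ⟦plastic green jar that x11 faced⟧ = {x12, x14}.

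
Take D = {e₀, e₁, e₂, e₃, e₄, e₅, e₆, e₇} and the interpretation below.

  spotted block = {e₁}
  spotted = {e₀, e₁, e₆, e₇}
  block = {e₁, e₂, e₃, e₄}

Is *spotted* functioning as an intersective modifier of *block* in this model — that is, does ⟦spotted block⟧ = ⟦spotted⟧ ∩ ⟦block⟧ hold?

⟦spotted⟧ ∩ ⟦block⟧ = {e₀, e₁, e₆, e₇} ∩ {e₁, e₂, e₃, e₄} = {e₁}
Observed ⟦spotted block⟧ = {e₁}.
These coincide, so the modifier is intersective here.

yes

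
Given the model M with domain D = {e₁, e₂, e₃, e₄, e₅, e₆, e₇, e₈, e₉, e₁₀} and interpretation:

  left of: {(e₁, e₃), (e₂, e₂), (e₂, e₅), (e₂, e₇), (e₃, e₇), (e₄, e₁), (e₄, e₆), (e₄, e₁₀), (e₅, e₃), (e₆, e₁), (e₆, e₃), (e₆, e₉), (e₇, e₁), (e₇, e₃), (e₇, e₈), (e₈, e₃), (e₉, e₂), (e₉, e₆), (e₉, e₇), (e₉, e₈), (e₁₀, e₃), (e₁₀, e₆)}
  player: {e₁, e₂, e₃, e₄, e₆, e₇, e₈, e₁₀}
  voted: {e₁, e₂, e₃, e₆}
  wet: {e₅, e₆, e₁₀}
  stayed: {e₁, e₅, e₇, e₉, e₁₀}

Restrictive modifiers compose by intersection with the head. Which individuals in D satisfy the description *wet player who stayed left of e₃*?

⟦who stayed⟧ = ⟦stayed⟧ = {e₁, e₅, e₇, e₉, e₁₀}
⟦left of e₃⟧ = {x : ⟨x, e₃⟩ ∈ ⟦left of⟧} = {e₁, e₅, e₆, e₇, e₈, e₁₀}
⟦player⟧ = {e₁, e₂, e₃, e₄, e₆, e₇, e₈, e₁₀}
… ∩ ⟦who stayed⟧ = {e₁, e₂, e₃, e₄, e₆, e₇, e₈, e₁₀} ∩ {e₁, e₅, e₇, e₉, e₁₀} = {e₁, e₇, e₁₀}
… ∩ ⟦left of e₃⟧ = {e₁, e₇, e₁₀} ∩ {e₁, e₅, e₆, e₇, e₈, e₁₀} = {e₁, e₇, e₁₀}
… ∩ ⟦wet⟧ = {e₁, e₇, e₁₀} ∩ {e₅, e₆, e₁₀} = {e₁₀}
So ⟦wet player who stayed left of e₃⟧ = {e₁₀}.

{e₁₀}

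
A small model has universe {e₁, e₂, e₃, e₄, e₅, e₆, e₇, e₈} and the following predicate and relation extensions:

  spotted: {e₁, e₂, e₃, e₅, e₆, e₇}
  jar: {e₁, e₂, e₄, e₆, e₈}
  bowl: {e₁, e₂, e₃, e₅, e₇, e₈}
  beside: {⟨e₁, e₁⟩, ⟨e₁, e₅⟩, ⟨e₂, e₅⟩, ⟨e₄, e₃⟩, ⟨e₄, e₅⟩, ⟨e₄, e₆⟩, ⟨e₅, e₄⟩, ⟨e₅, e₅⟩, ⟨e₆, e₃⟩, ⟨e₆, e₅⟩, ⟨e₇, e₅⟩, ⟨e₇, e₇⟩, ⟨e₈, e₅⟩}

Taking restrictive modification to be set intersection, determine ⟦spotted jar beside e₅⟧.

{e₁, e₂, e₆}

⟦beside e₅⟧ = {x : ⟨x, e₅⟩ ∈ ⟦beside⟧} = {e₁, e₂, e₄, e₅, e₆, e₇, e₈}
⟦jar⟧ = {e₁, e₂, e₄, e₆, e₈}
… ∩ ⟦beside e₅⟧ = {e₁, e₂, e₄, e₆, e₈} ∩ {e₁, e₂, e₄, e₅, e₆, e₇, e₈} = {e₁, e₂, e₄, e₆, e₈}
… ∩ ⟦spotted⟧ = {e₁, e₂, e₄, e₆, e₈} ∩ {e₁, e₂, e₃, e₅, e₆, e₇} = {e₁, e₂, e₆}
So ⟦spotted jar beside e₅⟧ = {e₁, e₂, e₆}.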